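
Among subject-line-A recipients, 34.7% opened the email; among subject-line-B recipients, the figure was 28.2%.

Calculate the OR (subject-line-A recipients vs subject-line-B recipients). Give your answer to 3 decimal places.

1.353

odds, subject-line-A recipients = 0.3470/0.6530 = 0.5314
odds, subject-line-B recipients = 0.2820/0.7180 = 0.3928
OR = 0.5314 / 0.3928 = 1.353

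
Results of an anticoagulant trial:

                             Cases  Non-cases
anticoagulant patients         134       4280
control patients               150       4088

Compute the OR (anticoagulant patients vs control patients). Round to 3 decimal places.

OR ≈ 0.853

odds, anticoagulant patients = 134/4280 = 0.03131
odds, control patients = 150/4088 = 0.03669
OR = 0.03131 / 0.03669 = 0.853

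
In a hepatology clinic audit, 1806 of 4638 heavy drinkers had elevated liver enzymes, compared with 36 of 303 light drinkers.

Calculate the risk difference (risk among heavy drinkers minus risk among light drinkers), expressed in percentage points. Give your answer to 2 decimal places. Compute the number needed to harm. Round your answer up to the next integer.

risk, heavy drinkers = 1806/4638 = 0.3894
risk, light drinkers = 36/303 = 0.1188
risk difference = 0.3894 − 0.1188 = 0.2706 → 27.06 percentage points
absolute risk difference = 0.270580
1 / 0.270580 = 3.696 → round up → 4

RD = 27.06; NNH = 4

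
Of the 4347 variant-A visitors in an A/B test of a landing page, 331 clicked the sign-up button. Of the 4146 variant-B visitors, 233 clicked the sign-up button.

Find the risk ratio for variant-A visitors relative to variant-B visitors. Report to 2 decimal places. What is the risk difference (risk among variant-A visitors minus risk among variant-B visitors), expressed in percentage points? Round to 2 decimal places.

risk, variant-A visitors = 331/4347 = 0.0761
risk, variant-B visitors = 233/4146 = 0.0562
RR = 0.0761 / 0.0562 = 1.35
risk difference = 0.0761 − 0.0562 = 0.0199 → 1.99 percentage points

RR = 1.35; RD = 1.99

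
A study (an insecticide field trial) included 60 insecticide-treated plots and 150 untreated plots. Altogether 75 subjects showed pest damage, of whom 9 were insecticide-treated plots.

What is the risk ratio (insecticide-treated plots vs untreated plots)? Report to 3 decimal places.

insecticide-treated plots without the outcome: 60 − 9 = 51
untreated plots with the outcome: 75 − 9 = 66
untreated plots without the outcome: 150 − 66 = 84
risk, insecticide-treated plots = 9/60 = 0.1500
risk, untreated plots = 66/150 = 0.4400
RR = 0.1500 / 0.4400 = 0.341

RR = 0.341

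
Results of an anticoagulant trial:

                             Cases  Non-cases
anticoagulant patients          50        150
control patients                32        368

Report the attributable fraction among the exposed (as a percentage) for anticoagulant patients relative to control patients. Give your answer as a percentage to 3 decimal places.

risk, anticoagulant patients = 50/200 = 0.2500
risk, control patients = 32/400 = 0.0800
AR% = (0.2500 − 0.0800) / 0.2500 = 0.6800 → 68.000%

AR%: 68.000%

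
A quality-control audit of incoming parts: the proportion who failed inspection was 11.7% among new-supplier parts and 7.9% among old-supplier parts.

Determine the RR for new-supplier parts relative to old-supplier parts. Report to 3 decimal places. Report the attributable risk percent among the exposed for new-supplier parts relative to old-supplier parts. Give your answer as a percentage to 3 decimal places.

RR = 0.1170 / 0.0790 = 1.481
AR% = (0.1170 − 0.0790) / 0.1170 = 0.3248 → 32.479%

RR = 1.481; AR% = 32.479%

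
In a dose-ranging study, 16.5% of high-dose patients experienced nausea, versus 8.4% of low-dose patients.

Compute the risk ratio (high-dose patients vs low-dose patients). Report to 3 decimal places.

RR = 0.1650 / 0.0840 = 1.964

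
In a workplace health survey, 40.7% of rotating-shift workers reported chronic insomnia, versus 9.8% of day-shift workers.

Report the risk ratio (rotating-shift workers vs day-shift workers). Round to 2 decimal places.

RR = 0.4070 / 0.0980 = 4.15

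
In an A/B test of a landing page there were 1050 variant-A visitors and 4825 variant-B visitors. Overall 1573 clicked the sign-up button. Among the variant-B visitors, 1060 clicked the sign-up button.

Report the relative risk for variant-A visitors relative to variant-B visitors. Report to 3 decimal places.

variant-A visitors with the outcome: 1573 − 1060 = 513
variant-A visitors without the outcome: 1050 − 513 = 537
variant-B visitors without the outcome: 4825 − 1060 = 3765
risk, variant-A visitors = 513/1050 = 0.4886
risk, variant-B visitors = 1060/4825 = 0.2197
RR = 0.4886 / 0.2197 = 2.224

RR ≈ 2.224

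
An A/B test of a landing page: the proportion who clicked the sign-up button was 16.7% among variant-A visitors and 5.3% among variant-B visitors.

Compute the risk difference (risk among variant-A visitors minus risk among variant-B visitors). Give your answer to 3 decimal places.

risk difference = 0.1670 − 0.0530 = 0.114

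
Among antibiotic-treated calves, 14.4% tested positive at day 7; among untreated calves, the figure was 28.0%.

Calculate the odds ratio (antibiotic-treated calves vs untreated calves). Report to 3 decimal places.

odds, antibiotic-treated calves = 0.1440/0.8560 = 0.1682
odds, untreated calves = 0.2800/0.7200 = 0.3889
OR = 0.1682 / 0.3889 = 0.433

0.433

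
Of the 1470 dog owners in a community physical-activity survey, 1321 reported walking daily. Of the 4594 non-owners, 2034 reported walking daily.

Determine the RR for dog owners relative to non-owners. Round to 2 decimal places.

2.03

risk, dog owners = 1321/1470 = 0.8986
risk, non-owners = 2034/4594 = 0.4428
RR = 0.8986 / 0.4428 = 2.03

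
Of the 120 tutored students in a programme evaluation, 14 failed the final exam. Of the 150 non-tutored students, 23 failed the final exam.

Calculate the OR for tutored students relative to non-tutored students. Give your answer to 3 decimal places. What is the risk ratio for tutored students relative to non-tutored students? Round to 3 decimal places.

OR = 0.729; RR = 0.761

OR = (14 × 127) / (106 × 23) = 1778/2438 ≈ 0.729
risk, tutored students = 14/120 = 0.1167
risk, non-tutored students = 23/150 = 0.1533
RR = 0.1167 / 0.1533 = 0.761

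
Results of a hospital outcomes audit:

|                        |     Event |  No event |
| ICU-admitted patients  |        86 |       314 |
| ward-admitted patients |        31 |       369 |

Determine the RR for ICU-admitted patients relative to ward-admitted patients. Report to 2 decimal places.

risk, ICU-admitted patients = 86/400 = 0.2150
risk, ward-admitted patients = 31/400 = 0.0775
RR = 0.2150 / 0.0775 = 2.77

RR = 2.77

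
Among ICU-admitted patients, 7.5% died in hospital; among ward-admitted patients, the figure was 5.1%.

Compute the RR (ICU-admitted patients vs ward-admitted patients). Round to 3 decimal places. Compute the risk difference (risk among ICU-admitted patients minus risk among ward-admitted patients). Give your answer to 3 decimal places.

RR = 0.0750 / 0.0510 = 1.471
risk difference = 0.0750 − 0.0510 = 0.024

RR = 1.471; RD = 0.024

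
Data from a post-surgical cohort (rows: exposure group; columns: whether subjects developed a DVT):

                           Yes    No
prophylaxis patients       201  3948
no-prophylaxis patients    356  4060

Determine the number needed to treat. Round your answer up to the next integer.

risk, prophylaxis patients = 201/4149 = 0.048445
risk, no-prophylaxis patients = 356/4416 = 0.080616
absolute risk difference = 0.032171
1 / 0.032171 = 31.084 → round up → 32

NNT: 32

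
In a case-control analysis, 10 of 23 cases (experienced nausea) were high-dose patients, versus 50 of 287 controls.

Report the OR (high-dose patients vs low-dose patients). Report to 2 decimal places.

OR = (10 × 237) / (50 × 13) = 2370/650 ≈ 3.65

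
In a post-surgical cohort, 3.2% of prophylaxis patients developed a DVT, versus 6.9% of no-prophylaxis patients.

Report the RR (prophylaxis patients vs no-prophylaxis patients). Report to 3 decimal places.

RR = 0.03200 / 0.06900 = 0.464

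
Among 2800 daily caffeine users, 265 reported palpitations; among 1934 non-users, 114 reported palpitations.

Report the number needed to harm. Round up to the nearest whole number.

29

risk, daily caffeine users = 265/2800 = 0.094643
risk, non-users = 114/1934 = 0.058945
absolute risk difference = 0.035698
1 / 0.035698 = 28.013 → round up → 29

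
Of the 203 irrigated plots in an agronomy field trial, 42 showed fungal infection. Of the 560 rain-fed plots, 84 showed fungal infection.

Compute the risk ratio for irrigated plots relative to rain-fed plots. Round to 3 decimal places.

risk, irrigated plots = 42/203 = 0.2069
risk, rain-fed plots = 84/560 = 0.1500
RR = 0.2069 / 0.1500 = 1.379

RR = 1.379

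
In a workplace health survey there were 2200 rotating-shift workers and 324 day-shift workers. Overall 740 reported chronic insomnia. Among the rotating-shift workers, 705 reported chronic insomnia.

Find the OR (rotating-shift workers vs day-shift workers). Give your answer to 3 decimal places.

rotating-shift workers without the outcome: 2200 − 705 = 1495
day-shift workers with the outcome: 740 − 705 = 35
day-shift workers without the outcome: 324 − 35 = 289
OR = (705 × 289) / (1495 × 35) = 203745/52325 ≈ 3.894

OR = 3.894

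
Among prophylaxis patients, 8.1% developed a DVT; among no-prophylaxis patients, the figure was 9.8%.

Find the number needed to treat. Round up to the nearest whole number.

absolute risk difference = 0.017000
1 / 0.017000 = 58.824 → round up → 59

NNT: 59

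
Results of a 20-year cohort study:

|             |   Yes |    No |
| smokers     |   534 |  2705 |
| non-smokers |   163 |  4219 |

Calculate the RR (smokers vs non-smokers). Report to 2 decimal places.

RR ≈ 4.43

risk, smokers = 534/3239 = 0.16487
risk, non-smokers = 163/4382 = 0.03720
RR = 0.16487 / 0.03720 = 4.43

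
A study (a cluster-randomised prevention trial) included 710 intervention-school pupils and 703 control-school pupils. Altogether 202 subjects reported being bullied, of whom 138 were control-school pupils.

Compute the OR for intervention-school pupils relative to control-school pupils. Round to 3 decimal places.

0.406

intervention-school pupils with the outcome: 202 − 138 = 64
intervention-school pupils without the outcome: 710 − 64 = 646
control-school pupils without the outcome: 703 − 138 = 565
odds, intervention-school pupils = 64/646 = 0.0991
odds, control-school pupils = 138/565 = 0.2442
OR = 0.0991 / 0.2442 = 0.406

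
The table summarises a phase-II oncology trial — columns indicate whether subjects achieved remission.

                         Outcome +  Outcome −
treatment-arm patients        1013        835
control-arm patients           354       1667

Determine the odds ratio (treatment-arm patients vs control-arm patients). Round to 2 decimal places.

5.71

odds, treatment-arm patients = 1013/835 = 1.2132
odds, control-arm patients = 354/1667 = 0.2124
OR = 1.2132 / 0.2124 = 5.71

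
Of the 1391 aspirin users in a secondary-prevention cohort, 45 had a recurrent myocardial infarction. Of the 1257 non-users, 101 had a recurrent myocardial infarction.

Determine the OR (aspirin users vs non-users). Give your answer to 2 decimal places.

OR = (45 × 1156) / (1346 × 101) = 52020/135946 ≈ 0.38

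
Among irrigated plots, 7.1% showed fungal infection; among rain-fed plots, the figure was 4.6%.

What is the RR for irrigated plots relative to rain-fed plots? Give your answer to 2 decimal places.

RR = 0.07100 / 0.04600 = 1.54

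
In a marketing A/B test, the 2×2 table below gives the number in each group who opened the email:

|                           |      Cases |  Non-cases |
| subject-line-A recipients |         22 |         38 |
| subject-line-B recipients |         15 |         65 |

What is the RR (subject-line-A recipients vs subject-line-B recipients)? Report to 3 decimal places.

RR ≈ 1.956

risk, subject-line-A recipients = 22/60 = 0.3667
risk, subject-line-B recipients = 15/80 = 0.1875
RR = 0.3667 / 0.1875 = 1.956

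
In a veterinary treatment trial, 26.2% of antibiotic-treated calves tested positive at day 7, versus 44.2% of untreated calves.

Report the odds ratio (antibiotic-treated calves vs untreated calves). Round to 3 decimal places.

0.448

odds, antibiotic-treated calves = 0.2620/0.7380 = 0.3550
odds, untreated calves = 0.4420/0.5580 = 0.7921
OR = 0.3550 / 0.7921 = 0.448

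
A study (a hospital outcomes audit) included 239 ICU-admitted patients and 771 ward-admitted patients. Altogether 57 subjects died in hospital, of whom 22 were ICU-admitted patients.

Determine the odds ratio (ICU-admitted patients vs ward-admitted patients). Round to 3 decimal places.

OR = 2.132

ICU-admitted patients without the outcome: 239 − 22 = 217
ward-admitted patients with the outcome: 57 − 22 = 35
ward-admitted patients without the outcome: 771 − 35 = 736
odds, ICU-admitted patients = 22/217 = 0.10138
odds, ward-admitted patients = 35/736 = 0.04755
OR = 0.10138 / 0.04755 = 2.132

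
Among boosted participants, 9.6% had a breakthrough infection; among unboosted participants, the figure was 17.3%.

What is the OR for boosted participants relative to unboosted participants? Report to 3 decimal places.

odds, boosted participants = 0.0960/0.9040 = 0.1062
odds, unboosted participants = 0.1730/0.8270 = 0.2092
OR = 0.1062 / 0.2092 = 0.508

OR: 0.508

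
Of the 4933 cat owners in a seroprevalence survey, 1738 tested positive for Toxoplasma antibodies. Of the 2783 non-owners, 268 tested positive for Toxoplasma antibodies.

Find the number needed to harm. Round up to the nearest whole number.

risk, cat owners = 1738/4933 = 0.352321
risk, non-owners = 268/2783 = 0.096299
absolute risk difference = 0.256022
1 / 0.256022 = 3.906 → round up → 4

NNH ≈ 4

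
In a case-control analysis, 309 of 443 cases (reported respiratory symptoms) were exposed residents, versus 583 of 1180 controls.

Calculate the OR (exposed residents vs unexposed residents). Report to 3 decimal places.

OR = (309 × 597) / (583 × 134) = 184473/78122 ≈ 2.361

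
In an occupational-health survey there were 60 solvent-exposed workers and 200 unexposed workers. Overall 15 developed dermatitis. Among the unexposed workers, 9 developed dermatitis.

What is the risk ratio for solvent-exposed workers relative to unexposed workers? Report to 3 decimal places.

RR = 2.222

solvent-exposed workers with the outcome: 15 − 9 = 6
solvent-exposed workers without the outcome: 60 − 6 = 54
unexposed workers without the outcome: 200 − 9 = 191
risk, solvent-exposed workers = 6/60 = 0.10000
risk, unexposed workers = 9/200 = 0.04500
RR = 0.10000 / 0.04500 = 2.222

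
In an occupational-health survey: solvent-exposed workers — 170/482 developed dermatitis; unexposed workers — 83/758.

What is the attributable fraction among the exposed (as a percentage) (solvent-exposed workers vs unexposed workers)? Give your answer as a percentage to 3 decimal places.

AR%: 68.954%

risk, solvent-exposed workers = 170/482 = 0.3527
risk, unexposed workers = 83/758 = 0.1095
AR% = (0.3527 − 0.1095) / 0.3527 = 0.6895 → 68.954%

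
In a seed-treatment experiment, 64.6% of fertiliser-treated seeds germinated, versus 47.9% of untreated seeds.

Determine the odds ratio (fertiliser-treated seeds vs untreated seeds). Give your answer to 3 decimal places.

OR: 1.985

odds, fertiliser-treated seeds = 0.6460/0.3540 = 1.8249
odds, untreated seeds = 0.4790/0.5210 = 0.9194
OR = 1.8249 / 0.9194 = 1.985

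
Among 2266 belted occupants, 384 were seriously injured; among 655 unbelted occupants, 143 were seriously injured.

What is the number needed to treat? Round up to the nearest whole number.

risk, belted occupants = 384/2266 = 0.169462
risk, unbelted occupants = 143/655 = 0.218321
absolute risk difference = 0.048859
1 / 0.048859 = 20.467 → round up → 21

NNT = 21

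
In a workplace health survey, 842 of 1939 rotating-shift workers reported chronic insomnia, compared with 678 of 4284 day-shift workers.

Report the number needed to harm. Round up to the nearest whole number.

risk, rotating-shift workers = 842/1939 = 0.434244
risk, day-shift workers = 678/4284 = 0.158263
absolute risk difference = 0.275981
1 / 0.275981 = 3.623 → round up → 4

NNH ≈ 4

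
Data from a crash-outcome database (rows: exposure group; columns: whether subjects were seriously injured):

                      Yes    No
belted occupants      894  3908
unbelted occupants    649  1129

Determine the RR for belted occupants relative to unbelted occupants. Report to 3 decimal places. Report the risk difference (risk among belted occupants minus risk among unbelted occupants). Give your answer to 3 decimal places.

RR = 0.510; RD = -0.179

risk, belted occupants = 894/4802 = 0.1862
risk, unbelted occupants = 649/1778 = 0.3650
RR = 0.1862 / 0.3650 = 0.510
risk difference = 0.1862 − 0.3650 = -0.179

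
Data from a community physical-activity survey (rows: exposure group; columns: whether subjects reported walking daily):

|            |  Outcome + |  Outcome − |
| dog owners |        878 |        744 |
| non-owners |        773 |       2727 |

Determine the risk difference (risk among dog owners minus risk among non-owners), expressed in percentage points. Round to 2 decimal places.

RD = 32.04

risk, dog owners = 878/1622 = 0.5413
risk, non-owners = 773/3500 = 0.2209
risk difference = 0.5413 − 0.2209 = 0.3204 → 32.04 percentage points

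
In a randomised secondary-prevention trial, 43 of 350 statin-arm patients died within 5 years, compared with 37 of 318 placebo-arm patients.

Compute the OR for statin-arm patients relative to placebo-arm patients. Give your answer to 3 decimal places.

OR ≈ 1.064

odds, statin-arm patients = 43/307 = 0.1401
odds, placebo-arm patients = 37/281 = 0.1317
OR = 0.1401 / 0.1317 = 1.064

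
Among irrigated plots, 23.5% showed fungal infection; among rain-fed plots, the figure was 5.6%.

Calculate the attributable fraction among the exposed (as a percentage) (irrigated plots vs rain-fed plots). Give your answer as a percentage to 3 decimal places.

AR% = (0.2350 − 0.0560) / 0.2350 = 0.7617 → 76.170%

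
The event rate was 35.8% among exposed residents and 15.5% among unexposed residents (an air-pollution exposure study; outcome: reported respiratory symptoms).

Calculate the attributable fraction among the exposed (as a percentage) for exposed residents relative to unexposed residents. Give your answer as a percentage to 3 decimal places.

AR% = (0.3580 − 0.1550) / 0.3580 = 0.5670 → 56.704%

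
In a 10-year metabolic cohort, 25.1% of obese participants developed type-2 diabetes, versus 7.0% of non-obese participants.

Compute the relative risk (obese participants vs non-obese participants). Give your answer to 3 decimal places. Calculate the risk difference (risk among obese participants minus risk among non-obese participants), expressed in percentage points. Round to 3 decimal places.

RR = 0.2510 / 0.0700 = 3.586
risk difference = 0.2510 − 0.0700 = 0.1810 → 18.100 percentage points

RR = 3.586; RD = 18.100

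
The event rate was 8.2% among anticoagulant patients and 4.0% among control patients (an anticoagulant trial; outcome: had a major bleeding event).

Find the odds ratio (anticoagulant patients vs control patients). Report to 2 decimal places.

OR: 2.14

odds, anticoagulant patients = 0.08200/0.91800 = 0.08932
odds, control patients = 0.04000/0.96000 = 0.04167
OR = 0.08932 / 0.04167 = 2.14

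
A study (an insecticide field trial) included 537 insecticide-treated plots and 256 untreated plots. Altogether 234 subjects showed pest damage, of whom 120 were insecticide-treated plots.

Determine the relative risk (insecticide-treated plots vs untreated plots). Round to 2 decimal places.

RR = 0.50

insecticide-treated plots without the outcome: 537 − 120 = 417
untreated plots with the outcome: 234 − 120 = 114
untreated plots without the outcome: 256 − 114 = 142
risk, insecticide-treated plots = 120/537 = 0.2235
risk, untreated plots = 114/256 = 0.4453
RR = 0.2235 / 0.4453 = 0.50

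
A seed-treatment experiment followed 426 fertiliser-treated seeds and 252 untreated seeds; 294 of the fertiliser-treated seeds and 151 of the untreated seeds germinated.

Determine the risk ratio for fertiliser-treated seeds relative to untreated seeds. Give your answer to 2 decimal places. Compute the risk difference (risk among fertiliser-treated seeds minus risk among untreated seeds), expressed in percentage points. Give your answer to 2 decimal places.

RR = 1.15; RD = 9.09

risk, fertiliser-treated seeds = 294/426 = 0.6901
risk, untreated seeds = 151/252 = 0.5992
RR = 0.6901 / 0.5992 = 1.15
risk difference = 0.6901 − 0.5992 = 0.0909 → 9.09 percentage points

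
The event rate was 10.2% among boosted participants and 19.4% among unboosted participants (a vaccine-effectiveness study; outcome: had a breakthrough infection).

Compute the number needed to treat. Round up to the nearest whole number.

absolute risk difference = 0.092000
1 / 0.092000 = 10.870 → round up → 11

NNT = 11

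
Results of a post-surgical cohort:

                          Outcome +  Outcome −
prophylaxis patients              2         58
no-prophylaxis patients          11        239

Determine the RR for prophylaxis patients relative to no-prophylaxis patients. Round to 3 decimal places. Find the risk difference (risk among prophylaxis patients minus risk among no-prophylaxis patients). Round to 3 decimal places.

risk, prophylaxis patients = 2/60 = 0.03333
risk, no-prophylaxis patients = 11/250 = 0.04400
RR = 0.03333 / 0.04400 = 0.758
risk difference = 0.03333 − 0.04400 = -0.011

RR = 0.758; RD = -0.011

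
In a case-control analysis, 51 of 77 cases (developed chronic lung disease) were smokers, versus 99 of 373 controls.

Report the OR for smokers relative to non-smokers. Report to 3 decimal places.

OR = (51 × 274) / (99 × 26) = 13974/2574 ≈ 5.429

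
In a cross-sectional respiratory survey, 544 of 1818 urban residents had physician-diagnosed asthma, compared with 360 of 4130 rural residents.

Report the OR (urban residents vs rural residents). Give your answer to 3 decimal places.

OR = (544 × 3770) / (1274 × 360) = 2050880/458640 ≈ 4.472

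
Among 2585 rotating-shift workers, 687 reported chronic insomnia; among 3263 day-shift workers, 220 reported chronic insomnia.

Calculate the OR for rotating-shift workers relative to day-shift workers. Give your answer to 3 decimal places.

OR ≈ 5.007

odds, rotating-shift workers = 687/1898 = 0.3620
odds, day-shift workers = 220/3043 = 0.0723
OR = 0.3620 / 0.0723 = 5.007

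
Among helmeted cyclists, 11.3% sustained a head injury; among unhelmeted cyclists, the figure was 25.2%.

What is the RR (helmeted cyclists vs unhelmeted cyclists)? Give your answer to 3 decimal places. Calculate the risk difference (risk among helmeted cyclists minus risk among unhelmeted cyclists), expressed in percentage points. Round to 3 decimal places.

RR = 0.448; RD = -13.900

RR = 0.1130 / 0.2520 = 0.448
risk difference = 0.1130 − 0.2520 = -0.1390 → -13.900 percentage points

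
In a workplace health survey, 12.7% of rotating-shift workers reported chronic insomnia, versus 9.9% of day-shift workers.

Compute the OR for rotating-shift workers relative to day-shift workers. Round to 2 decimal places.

odds, rotating-shift workers = 0.1270/0.8730 = 0.1455
odds, day-shift workers = 0.0990/0.9010 = 0.1099
OR = 0.1455 / 0.1099 = 1.32

1.32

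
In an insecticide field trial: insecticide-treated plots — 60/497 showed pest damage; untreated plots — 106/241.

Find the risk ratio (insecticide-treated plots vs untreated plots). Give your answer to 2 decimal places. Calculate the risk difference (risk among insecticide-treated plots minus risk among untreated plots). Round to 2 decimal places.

RR = 0.27; RD = -0.32

risk, insecticide-treated plots = 60/497 = 0.1207
risk, untreated plots = 106/241 = 0.4398
RR = 0.1207 / 0.4398 = 0.27
risk difference = 0.1207 − 0.4398 = -0.32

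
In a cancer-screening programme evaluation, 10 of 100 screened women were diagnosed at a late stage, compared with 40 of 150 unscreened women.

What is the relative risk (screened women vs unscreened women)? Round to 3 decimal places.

0.375

risk, screened women = 10/100 = 0.1000
risk, unscreened women = 40/150 = 0.2667
RR = 0.1000 / 0.2667 = 0.375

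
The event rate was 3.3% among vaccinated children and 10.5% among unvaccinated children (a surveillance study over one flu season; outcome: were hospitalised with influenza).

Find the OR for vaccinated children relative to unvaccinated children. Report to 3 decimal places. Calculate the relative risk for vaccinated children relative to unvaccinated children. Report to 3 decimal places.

odds, vaccinated children = 0.03300/0.96700 = 0.03413
odds, unvaccinated children = 0.10500/0.89500 = 0.11732
OR = 0.03413 / 0.11732 = 0.291
RR = 0.03300 / 0.10500 = 0.314

OR = 0.291; RR = 0.314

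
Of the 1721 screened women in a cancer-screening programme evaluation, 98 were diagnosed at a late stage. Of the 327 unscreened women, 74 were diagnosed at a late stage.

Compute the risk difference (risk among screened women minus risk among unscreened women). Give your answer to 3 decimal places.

risk, screened women = 98/1721 = 0.0569
risk, unscreened women = 74/327 = 0.2263
risk difference = 0.0569 − 0.2263 = -0.169

-0.169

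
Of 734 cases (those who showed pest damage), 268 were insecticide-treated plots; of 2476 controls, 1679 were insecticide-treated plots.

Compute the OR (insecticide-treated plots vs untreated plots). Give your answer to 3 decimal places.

OR = (268 × 797) / (1679 × 466) = 213596/782414 ≈ 0.273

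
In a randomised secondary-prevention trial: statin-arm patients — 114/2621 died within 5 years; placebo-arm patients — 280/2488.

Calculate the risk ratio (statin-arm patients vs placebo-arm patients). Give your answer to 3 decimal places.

RR = 0.386

risk, statin-arm patients = 114/2621 = 0.04349
risk, placebo-arm patients = 280/2488 = 0.11254
RR = 0.04349 / 0.11254 = 0.386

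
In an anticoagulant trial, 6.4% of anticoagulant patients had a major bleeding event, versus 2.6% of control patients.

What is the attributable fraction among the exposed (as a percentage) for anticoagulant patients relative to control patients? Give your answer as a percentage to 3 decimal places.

AR% = (0.06400 − 0.02600) / 0.06400 = 0.5938 → 59.375%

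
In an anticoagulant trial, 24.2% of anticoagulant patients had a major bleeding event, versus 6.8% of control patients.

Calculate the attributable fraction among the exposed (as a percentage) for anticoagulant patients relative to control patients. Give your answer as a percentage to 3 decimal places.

AR% = (0.2420 − 0.0680) / 0.2420 = 0.7190 → 71.901%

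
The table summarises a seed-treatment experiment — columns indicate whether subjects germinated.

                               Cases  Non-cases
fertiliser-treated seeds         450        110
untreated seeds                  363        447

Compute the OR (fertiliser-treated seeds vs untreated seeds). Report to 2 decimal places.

odds, fertiliser-treated seeds = 450/110 = 4.0909
odds, untreated seeds = 363/447 = 0.8121
OR = 4.0909 / 0.8121 = 5.04

5.04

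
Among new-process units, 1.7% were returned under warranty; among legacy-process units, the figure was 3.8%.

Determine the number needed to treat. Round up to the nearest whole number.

NNT: 48

absolute risk difference = 0.021000
1 / 0.021000 = 47.619 → round up → 48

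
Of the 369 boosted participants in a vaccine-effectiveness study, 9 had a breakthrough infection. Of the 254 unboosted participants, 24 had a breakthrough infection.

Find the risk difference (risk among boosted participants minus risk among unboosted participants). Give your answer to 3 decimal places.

risk, boosted participants = 9/369 = 0.02439
risk, unboosted participants = 24/254 = 0.09449
risk difference = 0.02439 − 0.09449 = -0.070

RD = -0.070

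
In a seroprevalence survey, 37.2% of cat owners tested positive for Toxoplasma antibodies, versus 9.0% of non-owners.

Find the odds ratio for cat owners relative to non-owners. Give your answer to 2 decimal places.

OR: 5.99

odds, cat owners = 0.3720/0.6280 = 0.5924
odds, non-owners = 0.0900/0.9100 = 0.0989
OR = 0.5924 / 0.0989 = 5.99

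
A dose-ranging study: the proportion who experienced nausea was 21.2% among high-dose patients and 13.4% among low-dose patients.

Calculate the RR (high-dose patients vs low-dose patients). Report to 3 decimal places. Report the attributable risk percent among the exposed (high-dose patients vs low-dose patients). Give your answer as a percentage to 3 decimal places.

RR = 0.2120 / 0.1340 = 1.582
AR% = (0.2120 − 0.1340) / 0.2120 = 0.3679 → 36.792%

RR = 1.582; AR% = 36.792%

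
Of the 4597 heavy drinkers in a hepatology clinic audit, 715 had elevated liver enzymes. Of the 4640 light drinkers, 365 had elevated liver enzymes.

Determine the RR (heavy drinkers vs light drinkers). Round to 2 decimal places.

risk, heavy drinkers = 715/4597 = 0.1555
risk, light drinkers = 365/4640 = 0.0787
RR = 0.1555 / 0.0787 = 1.98

1.98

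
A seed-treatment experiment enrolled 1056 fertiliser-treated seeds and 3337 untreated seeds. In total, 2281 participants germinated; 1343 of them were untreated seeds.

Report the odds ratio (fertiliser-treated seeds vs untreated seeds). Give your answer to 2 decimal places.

fertiliser-treated seeds with the outcome: 2281 − 1343 = 938
fertiliser-treated seeds without the outcome: 1056 − 938 = 118
untreated seeds without the outcome: 3337 − 1343 = 1994
OR = (938 × 1994) / (118 × 1343) = 1870372/158474 ≈ 11.80

OR: 11.80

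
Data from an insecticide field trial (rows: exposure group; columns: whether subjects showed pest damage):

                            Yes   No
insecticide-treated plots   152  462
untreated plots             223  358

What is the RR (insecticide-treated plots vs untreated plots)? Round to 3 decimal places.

0.645

risk, insecticide-treated plots = 152/614 = 0.2476
risk, untreated plots = 223/581 = 0.3838
RR = 0.2476 / 0.3838 = 0.645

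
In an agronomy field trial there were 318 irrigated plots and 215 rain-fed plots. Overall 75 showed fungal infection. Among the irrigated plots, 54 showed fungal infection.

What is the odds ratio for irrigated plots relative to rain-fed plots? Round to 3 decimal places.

1.890

irrigated plots without the outcome: 318 − 54 = 264
rain-fed plots with the outcome: 75 − 54 = 21
rain-fed plots without the outcome: 215 − 21 = 194
odds, irrigated plots = 54/264 = 0.2045
odds, rain-fed plots = 21/194 = 0.1082
OR = 0.2045 / 0.1082 = 1.890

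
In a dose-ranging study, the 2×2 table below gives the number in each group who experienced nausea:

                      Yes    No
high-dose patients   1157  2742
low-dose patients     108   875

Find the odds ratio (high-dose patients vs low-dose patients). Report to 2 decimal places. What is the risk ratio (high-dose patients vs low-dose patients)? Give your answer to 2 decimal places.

odds, high-dose patients = 1157/2742 = 0.4220
odds, low-dose patients = 108/875 = 0.1234
OR = 0.4220 / 0.1234 = 3.42
risk, high-dose patients = 1157/3899 = 0.2967
risk, low-dose patients = 108/983 = 0.1099
RR = 0.2967 / 0.1099 = 2.70

OR = 3.42; RR = 2.70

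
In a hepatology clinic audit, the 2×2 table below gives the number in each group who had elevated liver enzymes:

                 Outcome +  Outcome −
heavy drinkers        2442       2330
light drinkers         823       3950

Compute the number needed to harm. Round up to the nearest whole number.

3

risk, heavy drinkers = 2442/4772 = 0.511735
risk, light drinkers = 823/4773 = 0.172428
absolute risk difference = 0.339307
1 / 0.339307 = 2.947 → round up → 3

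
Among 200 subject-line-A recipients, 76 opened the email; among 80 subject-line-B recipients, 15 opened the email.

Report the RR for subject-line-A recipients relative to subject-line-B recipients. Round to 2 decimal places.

risk, subject-line-A recipients = 76/200 = 0.3800
risk, subject-line-B recipients = 15/80 = 0.1875
RR = 0.3800 / 0.1875 = 2.03

RR = 2.03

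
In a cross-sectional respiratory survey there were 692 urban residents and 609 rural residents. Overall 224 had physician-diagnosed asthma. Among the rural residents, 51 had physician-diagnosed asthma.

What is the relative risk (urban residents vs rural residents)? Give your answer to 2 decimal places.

urban residents with the outcome: 224 − 51 = 173
urban residents without the outcome: 692 − 173 = 519
rural residents without the outcome: 609 − 51 = 558
risk, urban residents = 173/692 = 0.2500
risk, rural residents = 51/609 = 0.0837
RR = 0.2500 / 0.0837 = 2.99

2.99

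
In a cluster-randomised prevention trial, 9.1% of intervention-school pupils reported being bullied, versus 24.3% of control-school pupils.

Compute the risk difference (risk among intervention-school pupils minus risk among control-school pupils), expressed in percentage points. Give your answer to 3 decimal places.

risk difference = 0.0910 − 0.2430 = -0.1520 → -15.200 percentage points

-15.200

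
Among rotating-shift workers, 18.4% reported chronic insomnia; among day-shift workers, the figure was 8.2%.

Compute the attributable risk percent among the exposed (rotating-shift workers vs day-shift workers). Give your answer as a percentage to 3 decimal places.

AR% = (0.1840 − 0.0820) / 0.1840 = 0.5543 → 55.435%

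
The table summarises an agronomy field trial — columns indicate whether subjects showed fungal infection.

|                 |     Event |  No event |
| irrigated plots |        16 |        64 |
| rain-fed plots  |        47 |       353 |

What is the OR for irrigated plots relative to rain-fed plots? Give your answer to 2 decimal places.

OR = (16 × 353) / (64 × 47) = 5648/3008 ≈ 1.88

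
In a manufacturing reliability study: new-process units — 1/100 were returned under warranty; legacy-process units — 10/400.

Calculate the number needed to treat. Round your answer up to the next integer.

NNT ≈ 67

risk, new-process units = 1/100 = 0.010000
risk, legacy-process units = 10/400 = 0.025000
absolute risk difference = 0.015000
1 / 0.015000 = 66.667 → round up → 67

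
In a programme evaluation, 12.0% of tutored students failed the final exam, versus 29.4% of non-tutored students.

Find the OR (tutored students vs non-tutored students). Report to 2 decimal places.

odds, tutored students = 0.1200/0.8800 = 0.1364
odds, non-tutored students = 0.2940/0.7060 = 0.4164
OR = 0.1364 / 0.4164 = 0.33

OR: 0.33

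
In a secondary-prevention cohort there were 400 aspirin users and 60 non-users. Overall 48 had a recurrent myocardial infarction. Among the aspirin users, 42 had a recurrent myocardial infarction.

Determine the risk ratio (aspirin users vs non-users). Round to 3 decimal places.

RR: 1.050

aspirin users without the outcome: 400 − 42 = 358
non-users with the outcome: 48 − 42 = 6
non-users without the outcome: 60 − 6 = 54
risk, aspirin users = 42/400 = 0.1050
risk, non-users = 6/60 = 0.1000
RR = 0.1050 / 0.1000 = 1.050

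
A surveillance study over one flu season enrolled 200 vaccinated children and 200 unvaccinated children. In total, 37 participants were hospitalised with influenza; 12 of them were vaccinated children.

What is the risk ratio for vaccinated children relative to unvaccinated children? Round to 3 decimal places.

vaccinated children without the outcome: 200 − 12 = 188
unvaccinated children with the outcome: 37 − 12 = 25
unvaccinated children without the outcome: 200 − 25 = 175
risk, vaccinated children = 12/200 = 0.0600
risk, unvaccinated children = 25/200 = 0.1250
RR = 0.0600 / 0.1250 = 0.480

RR = 0.480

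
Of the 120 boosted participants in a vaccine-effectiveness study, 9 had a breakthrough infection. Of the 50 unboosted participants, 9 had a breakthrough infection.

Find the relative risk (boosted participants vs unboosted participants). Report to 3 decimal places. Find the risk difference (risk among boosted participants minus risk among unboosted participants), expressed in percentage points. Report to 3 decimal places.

RR = 0.417; RD = -10.500

risk, boosted participants = 9/120 = 0.0750
risk, unboosted participants = 9/50 = 0.1800
RR = 0.0750 / 0.1800 = 0.417
risk difference = 0.0750 − 0.1800 = -0.1050 → -10.500 percentage points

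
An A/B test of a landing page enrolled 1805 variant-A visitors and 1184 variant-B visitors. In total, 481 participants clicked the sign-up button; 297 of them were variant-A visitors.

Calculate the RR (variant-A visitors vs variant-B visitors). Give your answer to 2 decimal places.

RR: 1.06

variant-A visitors without the outcome: 1805 − 297 = 1508
variant-B visitors with the outcome: 481 − 297 = 184
variant-B visitors without the outcome: 1184 − 184 = 1000
risk, variant-A visitors = 297/1805 = 0.1645
risk, variant-B visitors = 184/1184 = 0.1554
RR = 0.1645 / 0.1554 = 1.06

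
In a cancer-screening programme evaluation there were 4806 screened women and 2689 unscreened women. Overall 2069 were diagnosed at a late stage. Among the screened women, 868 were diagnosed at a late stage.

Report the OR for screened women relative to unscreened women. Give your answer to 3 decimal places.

OR ≈ 0.273

screened women without the outcome: 4806 − 868 = 3938
unscreened women with the outcome: 2069 − 868 = 1201
unscreened women without the outcome: 2689 − 1201 = 1488
OR = (868 × 1488) / (3938 × 1201) = 1291584/4729538 ≈ 0.273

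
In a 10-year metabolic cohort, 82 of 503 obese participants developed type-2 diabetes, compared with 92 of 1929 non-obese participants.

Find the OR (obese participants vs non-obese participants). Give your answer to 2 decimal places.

odds, obese participants = 82/421 = 0.19477
odds, non-obese participants = 92/1837 = 0.05008
OR = 0.19477 / 0.05008 = 3.89

OR ≈ 3.89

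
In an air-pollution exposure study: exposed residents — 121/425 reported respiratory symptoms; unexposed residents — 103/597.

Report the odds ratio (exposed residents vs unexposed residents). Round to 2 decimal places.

OR = (121 × 494) / (304 × 103) = 59774/31312 ≈ 1.91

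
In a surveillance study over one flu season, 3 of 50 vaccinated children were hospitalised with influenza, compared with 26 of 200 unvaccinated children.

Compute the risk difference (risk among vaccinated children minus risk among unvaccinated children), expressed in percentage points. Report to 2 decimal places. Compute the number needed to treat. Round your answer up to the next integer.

risk, vaccinated children = 3/50 = 0.0600
risk, unvaccinated children = 26/200 = 0.1300
risk difference = 0.0600 − 0.1300 = -0.0700 → -7.00 percentage points
absolute risk difference = 0.070000
1 / 0.070000 = 14.286 → round up → 15

RD = -7.00; NNT = 15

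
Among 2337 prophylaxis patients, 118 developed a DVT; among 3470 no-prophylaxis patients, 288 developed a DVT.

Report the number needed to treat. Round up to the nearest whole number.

risk, prophylaxis patients = 118/2337 = 0.050492
risk, no-prophylaxis patients = 288/3470 = 0.082997
absolute risk difference = 0.032505
1 / 0.032505 = 30.764 → round up → 31

NNT ≈ 31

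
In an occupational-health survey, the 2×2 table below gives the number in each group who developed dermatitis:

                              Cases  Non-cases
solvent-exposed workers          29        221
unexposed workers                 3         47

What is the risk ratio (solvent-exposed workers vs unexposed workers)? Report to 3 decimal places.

RR ≈ 1.933

risk, solvent-exposed workers = 29/250 = 0.1160
risk, unexposed workers = 3/50 = 0.0600
RR = 0.1160 / 0.0600 = 1.933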